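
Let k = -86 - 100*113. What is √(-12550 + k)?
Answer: 8*I*√374 ≈ 154.71*I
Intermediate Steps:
k = -11386 (k = -86 - 11300 = -11386)
√(-12550 + k) = √(-12550 - 11386) = √(-23936) = 8*I*√374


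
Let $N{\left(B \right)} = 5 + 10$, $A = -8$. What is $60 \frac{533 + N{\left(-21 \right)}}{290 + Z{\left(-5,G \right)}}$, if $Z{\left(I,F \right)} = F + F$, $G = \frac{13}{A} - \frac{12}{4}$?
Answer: $\frac{131520}{1123} \approx 117.11$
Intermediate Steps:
$N{\left(B \right)} = 15$
$G = - \frac{37}{8}$ ($G = \frac{13}{-8} - \frac{12}{4} = 13 \left(- \frac{1}{8}\right) - 3 = - \frac{13}{8} - 3 = - \frac{37}{8} \approx -4.625$)
$Z{\left(I,F \right)} = 2 F$
$60 \frac{533 + N{\left(-21 \right)}}{290 + Z{\left(-5,G \right)}} = 60 \frac{533 + 15}{290 + 2 \left(- \frac{37}{8}\right)} = 60 \frac{548}{290 - \frac{37}{4}} = 60 \frac{548}{\frac{1123}{4}} = 60 \cdot 548 \cdot \frac{4}{1123} = 60 \cdot \frac{2192}{1123} = \frac{131520}{1123}$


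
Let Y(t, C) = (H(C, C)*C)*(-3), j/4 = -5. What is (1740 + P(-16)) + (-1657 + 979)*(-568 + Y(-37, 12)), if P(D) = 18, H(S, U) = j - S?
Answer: -394194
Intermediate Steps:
j = -20 (j = 4*(-5) = -20)
H(S, U) = -20 - S
Y(t, C) = -3*C*(-20 - C) (Y(t, C) = ((-20 - C)*C)*(-3) = (C*(-20 - C))*(-3) = -3*C*(-20 - C))
(1740 + P(-16)) + (-1657 + 979)*(-568 + Y(-37, 12)) = (1740 + 18) + (-1657 + 979)*(-568 + 3*12*(20 + 12)) = 1758 - 678*(-568 + 3*12*32) = 1758 - 678*(-568 + 1152) = 1758 - 678*584 = 1758 - 395952 = -394194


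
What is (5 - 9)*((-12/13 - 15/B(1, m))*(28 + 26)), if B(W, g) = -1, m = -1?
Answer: -39528/13 ≈ -3040.6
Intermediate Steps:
(5 - 9)*((-12/13 - 15/B(1, m))*(28 + 26)) = (5 - 9)*((-12/13 - 15/(-1))*(28 + 26)) = -4*(-12*1/13 - 15*(-1))*54 = -4*(-12/13 + 15)*54 = -732*54/13 = -4*9882/13 = -39528/13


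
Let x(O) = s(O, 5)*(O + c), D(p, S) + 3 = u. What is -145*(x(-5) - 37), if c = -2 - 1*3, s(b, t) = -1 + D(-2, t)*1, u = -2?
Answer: -3335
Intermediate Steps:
D(p, S) = -5 (D(p, S) = -3 - 2 = -5)
s(b, t) = -6 (s(b, t) = -1 - 5*1 = -1 - 5 = -6)
c = -5 (c = -2 - 3 = -5)
x(O) = 30 - 6*O (x(O) = -6*(O - 5) = -6*(-5 + O) = 30 - 6*O)
-145*(x(-5) - 37) = -145*((30 - 6*(-5)) - 37) = -145*((30 + 30) - 37) = -145*(60 - 37) = -145*23 = -3335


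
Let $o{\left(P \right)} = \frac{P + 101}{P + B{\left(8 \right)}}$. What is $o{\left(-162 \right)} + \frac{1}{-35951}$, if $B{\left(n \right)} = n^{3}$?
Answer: $- \frac{2193361}{12582850} \approx -0.17431$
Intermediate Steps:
$o{\left(P \right)} = \frac{101 + P}{512 + P}$ ($o{\left(P \right)} = \frac{P + 101}{P + 8^{3}} = \frac{101 + P}{P + 512} = \frac{101 + P}{512 + P}$)
$o{\left(-162 \right)} + \frac{1}{-35951} = \frac{101 - 162}{512 - 162} + \frac{1}{-35951} = \frac{1}{350} \left(-61\right) - \frac{1}{35951} = - \frac{61}{350} - \frac{1}{35951} = - \frac{2193361}{12582850}$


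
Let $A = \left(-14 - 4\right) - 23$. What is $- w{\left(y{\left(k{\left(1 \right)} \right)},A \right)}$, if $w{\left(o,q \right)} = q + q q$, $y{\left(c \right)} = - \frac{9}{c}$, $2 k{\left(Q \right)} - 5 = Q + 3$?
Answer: $-1640$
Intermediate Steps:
$k{\left(Q \right)} = 4 + \frac{Q}{2}$ ($k{\left(Q \right)} = \frac{5}{2} + \frac{Q + 3}{2} = \frac{5}{2} + \frac{3 + Q}{2} = \frac{5}{2} + \left(\frac{3}{2} + \frac{Q}{2}\right) = 4 + \frac{Q}{2}$)
$A = -41$ ($A = -18 - 23 = -41$)
$w{\left(o,q \right)} = q + q^{2}$
$- w{\left(y{\left(k{\left(1 \right)} \right)},A \right)} = - \left(-41\right) \left(1 - 41\right) = - \left(-41\right) \left(-40\right) = \left(-1\right) 1640 = -1640$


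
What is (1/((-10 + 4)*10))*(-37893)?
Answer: 12631/20 ≈ 631.55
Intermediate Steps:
(1/((-10 + 4)*10))*(-37893) = ((⅒)/(-6))*(-37893) = -⅙*⅒*(-37893) = -1/60*(-37893) = 12631/20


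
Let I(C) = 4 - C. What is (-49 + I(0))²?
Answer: 2025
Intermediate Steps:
(-49 + I(0))² = (-49 + (4 - 1*0))² = (-49 + (4 + 0))² = (-49 + 4)² = (-45)² = 2025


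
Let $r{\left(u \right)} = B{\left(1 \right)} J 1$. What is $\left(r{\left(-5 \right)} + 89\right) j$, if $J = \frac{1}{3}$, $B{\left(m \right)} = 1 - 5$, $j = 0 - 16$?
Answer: $- \frac{4208}{3} \approx -1402.7$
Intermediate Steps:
$j = -16$ ($j = 0 - 16 = -16$)
$B{\left(m \right)} = -4$ ($B{\left(m \right)} = 1 - 5 = -4$)
$J = \frac{1}{3} \approx 0.33333$
$r{\left(u \right)} = - \frac{4}{3}$ ($r{\left(u \right)} = \left(-4\right) \frac{1}{3} \cdot 1 = \left(- \frac{4}{3}\right) 1 = - \frac{4}{3}$)
$\left(r{\left(-5 \right)} + 89\right) j = \left(- \frac{4}{3} + 89\right) \left(-16\right) = \frac{263}{3} \left(-16\right) = - \frac{4208}{3}$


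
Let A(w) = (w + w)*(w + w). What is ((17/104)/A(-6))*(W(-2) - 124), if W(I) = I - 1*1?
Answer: -2159/14976 ≈ -0.14416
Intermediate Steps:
A(w) = 4*w² (A(w) = (2*w)*(2*w) = 4*w²)
W(I) = -1 + I (W(I) = I - 1 = -1 + I)
((17/104)/A(-6))*(W(-2) - 124) = ((17/104)/((4*(-6)²)))*((-1 - 2) - 124) = ((17*(1/104))/((4*36)))*(-3 - 124) = ((17/104)/144)*(-127) = ((17/104)*(1/144))*(-127) = (17/14976)*(-127) = -2159/14976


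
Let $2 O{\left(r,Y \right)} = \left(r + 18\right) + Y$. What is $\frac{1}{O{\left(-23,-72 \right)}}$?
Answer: $- \frac{2}{77} \approx -0.025974$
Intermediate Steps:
$O{\left(r,Y \right)} = 9 + \frac{Y}{2} + \frac{r}{2}$ ($O{\left(r,Y \right)} = \frac{\left(r + 18\right) + Y}{2} = \frac{\left(18 + r\right) + Y}{2} = \frac{18 + Y + r}{2} = 9 + \frac{Y}{2} + \frac{r}{2}$)
$\frac{1}{O{\left(-23,-72 \right)}} = \frac{1}{9 + \frac{1}{2} \left(-72\right) + \frac{1}{2} \left(-23\right)} = \frac{1}{9 - 36 - \frac{23}{2}} = \frac{1}{- \frac{77}{2}} = - \frac{2}{77}$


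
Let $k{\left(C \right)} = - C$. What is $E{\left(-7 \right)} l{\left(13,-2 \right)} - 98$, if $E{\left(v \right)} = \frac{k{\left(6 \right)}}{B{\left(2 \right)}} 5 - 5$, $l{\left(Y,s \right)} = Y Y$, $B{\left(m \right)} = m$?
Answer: $-3478$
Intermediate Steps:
$l{\left(Y,s \right)} = Y^{2}$
$E{\left(v \right)} = -20$ ($E{\left(v \right)} = \frac{\left(-1\right) 6}{2} \cdot 5 - 5 = \left(-6\right) \frac{1}{2} \cdot 5 - 5 = \left(-3\right) 5 - 5 = -15 - 5 = -20$)
$E{\left(-7 \right)} l{\left(13,-2 \right)} - 98 = - 20 \cdot 13^{2} - 98 = \left(-20\right) 169 - 98 = -3380 - 98 = -3478$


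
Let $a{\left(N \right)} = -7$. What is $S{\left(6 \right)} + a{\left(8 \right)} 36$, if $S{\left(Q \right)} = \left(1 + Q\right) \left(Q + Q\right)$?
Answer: $-168$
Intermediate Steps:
$S{\left(Q \right)} = 2 Q \left(1 + Q\right)$ ($S{\left(Q \right)} = \left(1 + Q\right) 2 Q = 2 Q \left(1 + Q\right)$)
$S{\left(6 \right)} + a{\left(8 \right)} 36 = 2 \cdot 6 \left(1 + 6\right) - 252 = 2 \cdot 6 \cdot 7 - 252 = 84 - 252 = -168$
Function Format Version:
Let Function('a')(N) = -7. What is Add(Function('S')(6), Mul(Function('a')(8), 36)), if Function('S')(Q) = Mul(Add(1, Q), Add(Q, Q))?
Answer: -168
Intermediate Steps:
Function('S')(Q) = Mul(2, Q, Add(1, Q)) (Function('S')(Q) = Mul(Add(1, Q), Mul(2, Q)) = Mul(2, Q, Add(1, Q)))
Add(Function('S')(6), Mul(Function('a')(8), 36)) = Add(Mul(2, 6, Add(1, 6)), Mul(-7, 36)) = Add(Mul(2, 6, 7), -252) = Add(84, -252) = -168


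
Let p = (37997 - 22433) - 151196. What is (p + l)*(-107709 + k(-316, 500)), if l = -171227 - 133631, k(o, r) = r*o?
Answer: 117042157410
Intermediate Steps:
k(o, r) = o*r
p = -135632 (p = 15564 - 151196 = -135632)
l = -304858
(p + l)*(-107709 + k(-316, 500)) = (-135632 - 304858)*(-107709 - 316*500) = -440490*(-107709 - 158000) = -440490*(-265709) = 117042157410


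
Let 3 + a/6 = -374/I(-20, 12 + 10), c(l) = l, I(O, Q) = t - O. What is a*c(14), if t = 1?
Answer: -1748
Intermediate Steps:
I(O, Q) = 1 - O
a = -874/7 (a = -18 + 6*(-374/(1 - 1*(-20))) = -18 + 6*(-374/(1 + 20)) = -18 + 6*(-374/21) = -18 - 748/7 = -874/7 ≈ -124.86)
a*c(14) = -874/7*14 = -1748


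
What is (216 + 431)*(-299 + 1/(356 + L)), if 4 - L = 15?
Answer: -66740638/345 ≈ -1.9345e+5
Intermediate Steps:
L = -11 (L = 4 - 1*15 = 4 - 15 = -11)
(216 + 431)*(-299 + 1/(356 + L)) = (216 + 431)*(-299 + 1/(356 - 11)) = 647*(-299 + 1/345) = 647*(-103154/345) = -66740638/345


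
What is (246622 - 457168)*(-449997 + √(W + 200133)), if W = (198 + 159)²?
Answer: 94745068362 - 631638*√36398 ≈ 9.4625e+10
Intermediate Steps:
W = 127449 (W = 357² = 127449)
(246622 - 457168)*(-449997 + √(W + 200133)) = (246622 - 457168)*(-449997 + √(127449 + 200133)) = -210546*(-449997 + √327582) = -210546*(-449997 + 3*√36398) = 94745068362 - 631638*√36398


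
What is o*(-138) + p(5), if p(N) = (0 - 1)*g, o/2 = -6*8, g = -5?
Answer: 13253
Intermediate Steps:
o = -96 (o = 2*(-6*8) = 2*(-48) = -96)
p(N) = 5 (p(N) = (0 - 1)*(-5) = -1*(-5) = 5)
o*(-138) + p(5) = -96*(-138) + 5 = 13248 + 5 = 13253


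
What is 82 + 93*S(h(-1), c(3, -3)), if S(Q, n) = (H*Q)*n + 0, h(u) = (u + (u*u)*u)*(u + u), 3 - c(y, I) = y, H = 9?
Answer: 82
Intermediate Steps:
c(y, I) = 3 - y
h(u) = 2*u*(u + u³) (h(u) = (u + u²*u)*(2*u) = (u + u³)*(2*u) = 2*u*(u + u³))
S(Q, n) = 9*Q*n (S(Q, n) = (9*Q)*n + 0 = 9*Q*n + 0 = 9*Q*n)
82 + 93*S(h(-1), c(3, -3)) = 82 + 93*(9*(2*(-1)²*(1 + (-1)²))*(3 - 1*3)) = 82 + 93*(9*(2*1*(1 + 1))*(3 - 3)) = 82 + 93*(9*(2*1*2)*0) = 82 + 93*(9*4*0) = 82 + 93*0 = 82 + 0 = 82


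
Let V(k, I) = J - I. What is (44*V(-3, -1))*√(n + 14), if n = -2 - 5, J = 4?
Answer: 220*√7 ≈ 582.07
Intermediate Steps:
n = -7
V(k, I) = 4 - I
(44*V(-3, -1))*√(n + 14) = (44*(4 - 1*(-1)))*√(-7 + 14) = (44*(4 + 1))*√7 = (44*5)*√7 = 220*√7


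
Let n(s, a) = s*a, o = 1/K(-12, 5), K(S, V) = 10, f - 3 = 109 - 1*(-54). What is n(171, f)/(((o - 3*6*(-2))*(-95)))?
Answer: -2988/361 ≈ -8.2770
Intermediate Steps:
f = 166 (f = 3 + (109 - 1*(-54)) = 3 + (109 + 54) = 3 + 163 = 166)
o = ⅒ (o = 1/10 = ⅒ ≈ 0.10000)
n(s, a) = a*s
n(171, f)/(((o - 3*6*(-2))*(-95))) = (166*171)/(((⅒ - 3*6*(-2))*(-95))) = 28386/(((⅒ - 18*(-2))*(-95))) = 28386/(((⅒ + 36)*(-95))) = 28386/(((361/10)*(-95))) = 28386/(-6859/2) = 28386*(-2/6859) = -2988/361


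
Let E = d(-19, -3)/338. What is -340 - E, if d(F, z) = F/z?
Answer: -344779/1014 ≈ -340.02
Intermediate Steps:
E = 19/1014 (E = -19/(-3)/338 = -19*(-1/3)*(1/338) = (19/3)*(1/338) = 19/1014 ≈ 0.018738)
-340 - E = -340 - 1*19/1014 = -340 - 19/1014 = -344779/1014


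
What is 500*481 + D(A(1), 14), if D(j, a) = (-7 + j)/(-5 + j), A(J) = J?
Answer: 481003/2 ≈ 2.4050e+5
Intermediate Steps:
D(j, a) = (-7 + j)/(-5 + j)
500*481 + D(A(1), 14) = 500*481 + (-7 + 1)/(-5 + 1) = 240500 - 6/(-4) = 240500 - 1/4*(-6) = 240500 + 3/2 = 481003/2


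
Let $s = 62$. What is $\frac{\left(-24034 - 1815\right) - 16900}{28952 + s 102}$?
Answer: $- \frac{42749}{35276} \approx -1.2118$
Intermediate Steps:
$\frac{\left(-24034 - 1815\right) - 16900}{28952 + s 102} = \frac{\left(-24034 - 1815\right) - 16900}{28952 + 62 \cdot 102} = \frac{\left(-24034 - 1815\right) - 16900}{28952 + 6324} = \frac{-25849 - 16900}{35276} = \left(-42749\right) \frac{1}{35276} = - \frac{42749}{35276}$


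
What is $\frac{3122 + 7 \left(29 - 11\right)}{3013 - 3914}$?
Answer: $- \frac{3248}{901} \approx -3.6049$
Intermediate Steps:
$\frac{3122 + 7 \left(29 - 11\right)}{3013 - 3914} = \frac{3122 + 7 \cdot 18}{-901} = \left(3122 + 126\right) \left(- \frac{1}{901}\right) = 3248 \left(- \frac{1}{901}\right) = - \frac{3248}{901}$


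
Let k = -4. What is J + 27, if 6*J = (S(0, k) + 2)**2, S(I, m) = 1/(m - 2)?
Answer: 5953/216 ≈ 27.560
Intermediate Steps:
S(I, m) = 1/(-2 + m)
J = 121/216 (J = (1/(-2 - 4) + 2)**2/6 = (1/(-6) + 2)**2/6 = (-1/6 + 2)**2/6 = (11/6)**2/6 = (1/6)*(121/36) = 121/216 ≈ 0.56019)
J + 27 = 121/216 + 27 = 5953/216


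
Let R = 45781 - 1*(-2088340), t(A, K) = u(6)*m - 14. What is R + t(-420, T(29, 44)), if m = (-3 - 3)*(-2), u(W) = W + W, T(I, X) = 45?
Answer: 2134251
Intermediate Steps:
u(W) = 2*W
m = 12 (m = -6*(-2) = 12)
t(A, K) = 130 (t(A, K) = (2*6)*12 - 14 = 12*12 - 14 = 144 - 14 = 130)
R = 2134121 (R = 45781 + 2088340 = 2134121)
R + t(-420, T(29, 44)) = 2134121 + 130 = 2134251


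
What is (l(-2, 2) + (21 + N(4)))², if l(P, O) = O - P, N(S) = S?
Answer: 841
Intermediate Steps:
(l(-2, 2) + (21 + N(4)))² = ((2 - 1*(-2)) + (21 + 4))² = ((2 + 2) + 25)² = (4 + 25)² = 29² = 841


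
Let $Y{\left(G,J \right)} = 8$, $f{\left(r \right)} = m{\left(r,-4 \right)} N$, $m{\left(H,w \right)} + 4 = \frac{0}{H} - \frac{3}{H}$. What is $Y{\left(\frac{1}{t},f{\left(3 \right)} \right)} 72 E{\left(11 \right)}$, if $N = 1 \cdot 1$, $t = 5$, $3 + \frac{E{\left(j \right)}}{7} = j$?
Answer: $32256$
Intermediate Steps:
$E{\left(j \right)} = -21 + 7 j$
$m{\left(H,w \right)} = -4 - \frac{3}{H}$ ($m{\left(H,w \right)} = -4 + \left(\frac{0}{H} - \frac{3}{H}\right) = -4 + \left(0 - \frac{3}{H}\right) = -4 - \frac{3}{H}$)
$N = 1$
$f{\left(r \right)} = -4 - \frac{3}{r}$ ($f{\left(r \right)} = \left(-4 - \frac{3}{r}\right) 1 = -4 - \frac{3}{r}$)
$Y{\left(\frac{1}{t},f{\left(3 \right)} \right)} 72 E{\left(11 \right)} = 8 \cdot 72 \left(-21 + 7 \cdot 11\right) = 576 \left(-21 + 77\right) = 576 \cdot 56 = 32256$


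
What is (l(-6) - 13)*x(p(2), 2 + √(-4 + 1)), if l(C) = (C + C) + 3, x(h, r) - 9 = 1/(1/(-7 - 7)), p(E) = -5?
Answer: 110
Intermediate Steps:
x(h, r) = -5 (x(h, r) = 9 + 1/(1/(-7 - 7)) = 9 + 1/(1/(-14)) = 9 + 1/(-1/14) = 9 - 14 = -5)
l(C) = 3 + 2*C (l(C) = 2*C + 3 = 3 + 2*C)
(l(-6) - 13)*x(p(2), 2 + √(-4 + 1)) = ((3 + 2*(-6)) - 13)*(-5) = ((3 - 12) - 13)*(-5) = (-9 - 13)*(-5) = -22*(-5) = 110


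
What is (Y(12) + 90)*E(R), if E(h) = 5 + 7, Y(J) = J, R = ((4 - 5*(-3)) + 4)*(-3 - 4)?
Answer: 1224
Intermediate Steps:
R = -161 (R = ((4 + 15) + 4)*(-7) = (19 + 4)*(-7) = 23*(-7) = -161)
E(h) = 12
(Y(12) + 90)*E(R) = (12 + 90)*12 = 102*12 = 1224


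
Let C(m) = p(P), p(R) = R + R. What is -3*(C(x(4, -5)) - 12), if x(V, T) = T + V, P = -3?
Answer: 54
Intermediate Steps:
p(R) = 2*R
C(m) = -6 (C(m) = 2*(-3) = -6)
-3*(C(x(4, -5)) - 12) = -3*(-6 - 12) = -3*(-18) = 54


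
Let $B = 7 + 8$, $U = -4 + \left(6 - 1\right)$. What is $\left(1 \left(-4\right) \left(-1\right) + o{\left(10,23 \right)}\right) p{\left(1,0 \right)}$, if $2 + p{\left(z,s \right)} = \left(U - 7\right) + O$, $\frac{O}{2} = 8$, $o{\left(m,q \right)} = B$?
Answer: $152$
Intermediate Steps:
$U = 1$ ($U = -4 + 5 = 1$)
$B = 15$
$o{\left(m,q \right)} = 15$
$O = 16$ ($O = 2 \cdot 8 = 16$)
$p{\left(z,s \right)} = 8$ ($p{\left(z,s \right)} = -2 + \left(\left(1 - 7\right) + 16\right) = -2 + \left(-6 + 16\right) = -2 + 10 = 8$)
$\left(1 \left(-4\right) \left(-1\right) + o{\left(10,23 \right)}\right) p{\left(1,0 \right)} = \left(1 \left(-4\right) \left(-1\right) + 15\right) 8 = \left(\left(-4\right) \left(-1\right) + 15\right) 8 = \left(4 + 15\right) 8 = 19 \cdot 8 = 152$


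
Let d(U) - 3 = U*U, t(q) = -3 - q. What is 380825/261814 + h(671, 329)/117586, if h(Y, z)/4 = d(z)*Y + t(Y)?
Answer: 776613087625/314139398 ≈ 2472.2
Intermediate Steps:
d(U) = 3 + U**2 (d(U) = 3 + U*U = 3 + U**2)
h(Y, z) = -12 - 4*Y + 4*Y*(3 + z**2) (h(Y, z) = 4*((3 + z**2)*Y + (-3 - Y)) = 4*(Y*(3 + z**2) + (-3 - Y)) = 4*(-3 - Y + Y*(3 + z**2)) = -12 - 4*Y + 4*Y*(3 + z**2))
380825/261814 + h(671, 329)/117586 = 380825/261814 + (-12 - 4*671 + 4*671*(3 + 329**2))/117586 = 380825*(1/261814) + (-12 - 2684 + 4*671*(3 + 108241))*(1/117586) = 380825/261814 + (-12 - 2684 + 4*671*108244)*(1/117586) = 380825/261814 + (-12 - 2684 + 290526896)*(1/117586) = 380825/261814 + 290524200*(1/117586) = 380825/261814 + 145262100/58793 = 776613087625/314139398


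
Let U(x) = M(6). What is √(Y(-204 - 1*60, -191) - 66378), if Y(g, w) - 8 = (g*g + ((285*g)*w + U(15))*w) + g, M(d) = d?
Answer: 2*I*√686207131 ≈ 52391.0*I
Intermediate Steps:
U(x) = 6
Y(g, w) = 8 + g + g² + w*(6 + 285*g*w) (Y(g, w) = 8 + ((g*g + ((285*g)*w + 6)*w) + g) = 8 + ((g² + (285*g*w + 6)*w) + g) = 8 + ((g² + (6 + 285*g*w)*w) + g) = 8 + ((g² + w*(6 + 285*g*w)) + g) = 8 + (g + g² + w*(6 + 285*g*w)) = 8 + g + g² + w*(6 + 285*g*w))
√(Y(-204 - 1*60, -191) - 66378) = √((8 + (-204 - 1*60) + (-204 - 1*60)² + 6*(-191) + 285*(-204 - 1*60)*(-191)²) - 66378) = √((8 + (-204 - 60) + (-204 - 60)² - 1146 + 285*(-204 - 60)*36481) - 66378) = √((8 - 264 + (-264)² - 1146 + 285*(-264)*36481) - 66378) = √((8 - 264 + 69696 - 1146 - 2744830440) - 66378) = √(-2744762146 - 66378) = √(-2744828524) = 2*I*√686207131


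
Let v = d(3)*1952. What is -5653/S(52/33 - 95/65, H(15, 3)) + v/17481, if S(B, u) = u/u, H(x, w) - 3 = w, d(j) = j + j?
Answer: -32936127/5827 ≈ -5652.3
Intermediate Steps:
d(j) = 2*j
H(x, w) = 3 + w
S(B, u) = 1
v = 11712 (v = (2*3)*1952 = 6*1952 = 11712)
-5653/S(52/33 - 95/65, H(15, 3)) + v/17481 = -5653/1 + 11712/17481 = -5653*1 + 11712*(1/17481) = -5653 + 3904/5827 = -32936127/5827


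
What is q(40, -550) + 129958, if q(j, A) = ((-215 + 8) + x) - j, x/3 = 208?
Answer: 130335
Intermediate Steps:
x = 624 (x = 3*208 = 624)
q(j, A) = 417 - j (q(j, A) = ((-215 + 8) + 624) - j = (-207 + 624) - j = 417 - j)
q(40, -550) + 129958 = (417 - 1*40) + 129958 = (417 - 40) + 129958 = 377 + 129958 = 130335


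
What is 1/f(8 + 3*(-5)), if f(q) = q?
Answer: -⅐ ≈ -0.14286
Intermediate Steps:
1/f(8 + 3*(-5)) = 1/(8 + 3*(-5)) = 1/(8 - 15) = 1/(-7) = -⅐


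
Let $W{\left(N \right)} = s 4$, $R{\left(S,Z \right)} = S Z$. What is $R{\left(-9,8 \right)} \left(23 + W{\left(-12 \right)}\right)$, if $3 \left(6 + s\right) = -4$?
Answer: $456$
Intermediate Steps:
$s = - \frac{22}{3}$ ($s = -6 + \frac{1}{3} \left(-4\right) = -6 - \frac{4}{3} = - \frac{22}{3} \approx -7.3333$)
$W{\left(N \right)} = - \frac{88}{3}$ ($W{\left(N \right)} = \left(- \frac{22}{3}\right) 4 = - \frac{88}{3}$)
$R{\left(-9,8 \right)} \left(23 + W{\left(-12 \right)}\right) = \left(-9\right) 8 \left(23 - \frac{88}{3}\right) = \left(-72\right) \left(- \frac{19}{3}\right) = 456$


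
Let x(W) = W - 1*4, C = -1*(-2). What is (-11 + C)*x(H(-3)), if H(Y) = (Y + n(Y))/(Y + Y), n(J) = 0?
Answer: 63/2 ≈ 31.500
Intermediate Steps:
C = 2
H(Y) = 1/2 (H(Y) = (Y + 0)/(Y + Y) = Y/((2*Y)) = Y*(1/(2*Y)) = 1/2)
x(W) = -4 + W (x(W) = W - 4 = -4 + W)
(-11 + C)*x(H(-3)) = (-11 + 2)*(-4 + 1/2) = -9*(-7/2) = 63/2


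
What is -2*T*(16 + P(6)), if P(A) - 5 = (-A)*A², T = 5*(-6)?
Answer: -11700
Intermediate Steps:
T = -30
P(A) = 5 - A³ (P(A) = 5 + (-A)*A² = 5 - A³)
-2*T*(16 + P(6)) = -(-60)*(16 + (5 - 1*6³)) = -(-60)*(16 + (5 - 1*216)) = -(-60)*(16 + (5 - 216)) = -(-60)*(16 - 211) = -(-60)*(-195) = -2*5850 = -11700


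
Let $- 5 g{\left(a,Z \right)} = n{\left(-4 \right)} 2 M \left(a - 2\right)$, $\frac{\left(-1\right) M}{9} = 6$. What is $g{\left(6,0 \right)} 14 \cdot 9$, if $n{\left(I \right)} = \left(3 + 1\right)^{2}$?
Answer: $\frac{870912}{5} \approx 1.7418 \cdot 10^{5}$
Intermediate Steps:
$M = -54$ ($M = \left(-9\right) 6 = -54$)
$n{\left(I \right)} = 16$ ($n{\left(I \right)} = 4^{2} = 16$)
$g{\left(a,Z \right)} = - \frac{3456}{5} + \frac{1728 a}{5}$ ($g{\left(a,Z \right)} = - \frac{16 \cdot 2 \left(- 54 \left(a - 2\right)\right)}{5} = - \frac{32 \left(- 54 \left(-2 + a\right)\right)}{5} = - \frac{32 \left(108 - 54 a\right)}{5} = - \frac{3456 - 1728 a}{5} = - \frac{3456}{5} + \frac{1728 a}{5}$)
$g{\left(6,0 \right)} 14 \cdot 9 = \left(- \frac{3456}{5} + \frac{1728}{5} \cdot 6\right) 14 \cdot 9 = \left(- \frac{3456}{5} + \frac{10368}{5}\right) 14 \cdot 9 = \frac{6912}{5} \cdot 14 \cdot 9 = \frac{96768}{5} \cdot 9 = \frac{870912}{5}$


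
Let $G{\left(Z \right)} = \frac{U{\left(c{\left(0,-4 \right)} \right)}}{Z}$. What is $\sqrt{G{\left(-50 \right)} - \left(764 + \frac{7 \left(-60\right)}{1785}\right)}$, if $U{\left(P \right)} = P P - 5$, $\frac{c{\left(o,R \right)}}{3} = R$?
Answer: $\frac{i \sqrt{22153142}}{170} \approx 27.687 i$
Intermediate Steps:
$c{\left(o,R \right)} = 3 R$
$U{\left(P \right)} = -5 + P^{2}$ ($U{\left(P \right)} = P^{2} - 5 = -5 + P^{2}$)
$G{\left(Z \right)} = \frac{139}{Z}$ ($G{\left(Z \right)} = \frac{-5 + \left(3 \left(-4\right)\right)^{2}}{Z} = \frac{-5 + \left(-12\right)^{2}}{Z} = \frac{-5 + 144}{Z} = \frac{139}{Z}$)
$\sqrt{G{\left(-50 \right)} - \left(764 + \frac{7 \left(-60\right)}{1785}\right)} = \sqrt{\frac{139}{-50} - \left(764 + \frac{7 \left(-60\right)}{1785}\right)} = \sqrt{139 \left(- \frac{1}{50}\right) - \left(764 - \frac{4}{17}\right)} = \sqrt{- \frac{139}{50} - \frac{12984}{17}} = \sqrt{- \frac{651563}{850}} = \frac{i \sqrt{22153142}}{170}$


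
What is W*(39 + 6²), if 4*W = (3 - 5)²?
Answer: 75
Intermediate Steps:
W = 1 (W = (3 - 5)²/4 = (¼)*(-2)² = (¼)*4 = 1)
W*(39 + 6²) = 1*(39 + 6²) = 1*(39 + 36) = 1*75 = 75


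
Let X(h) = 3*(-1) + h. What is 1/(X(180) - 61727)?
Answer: -1/61550 ≈ -1.6247e-5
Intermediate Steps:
X(h) = -3 + h
1/(X(180) - 61727) = 1/((-3 + 180) - 61727) = 1/(177 - 61727) = 1/(-61550) = -1/61550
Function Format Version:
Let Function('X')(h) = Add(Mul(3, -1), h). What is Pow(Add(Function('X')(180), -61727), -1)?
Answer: Rational(-1, 61550) ≈ -1.6247e-5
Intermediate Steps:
Function('X')(h) = Add(-3, h)
Pow(Add(Function('X')(180), -61727), -1) = Pow(Add(Add(-3, 180), -61727), -1) = Pow(Add(177, -61727), -1) = Pow(-61550, -1) = Rational(-1, 61550)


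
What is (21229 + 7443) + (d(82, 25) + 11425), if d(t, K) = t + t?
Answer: 40261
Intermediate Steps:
d(t, K) = 2*t
(21229 + 7443) + (d(82, 25) + 11425) = (21229 + 7443) + (2*82 + 11425) = 28672 + (164 + 11425) = 28672 + 11589 = 40261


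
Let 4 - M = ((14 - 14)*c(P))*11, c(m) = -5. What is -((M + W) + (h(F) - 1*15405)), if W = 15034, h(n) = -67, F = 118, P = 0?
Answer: 434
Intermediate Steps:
M = 4 (M = 4 - (14 - 14)*(-5)*11 = 4 - 0*(-5)*11 = 4 - 0*11 = 4 - 1*0 = 4 + 0 = 4)
-((M + W) + (h(F) - 1*15405)) = -((4 + 15034) + (-67 - 1*15405)) = -(15038 + (-67 - 15405)) = -(15038 - 15472) = -1*(-434) = 434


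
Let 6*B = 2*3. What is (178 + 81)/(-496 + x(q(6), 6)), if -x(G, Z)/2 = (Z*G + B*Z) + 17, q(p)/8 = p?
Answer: -259/1118 ≈ -0.23166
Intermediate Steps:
B = 1 (B = (2*3)/6 = (⅙)*6 = 1)
q(p) = 8*p
x(G, Z) = -34 - 2*Z - 2*G*Z (x(G, Z) = -2*((Z*G + 1*Z) + 17) = -2*((G*Z + Z) + 17) = -2*((Z + G*Z) + 17) = -2*(17 + Z + G*Z) = -34 - 2*Z - 2*G*Z)
(178 + 81)/(-496 + x(q(6), 6)) = (178 + 81)/(-496 + (-34 - 2*6 - 2*8*6*6)) = 259/(-496 + (-34 - 12 - 2*48*6)) = 259/(-496 + (-34 - 12 - 576)) = 259/(-496 - 622) = 259/(-1118) = 259*(-1/1118) = -259/1118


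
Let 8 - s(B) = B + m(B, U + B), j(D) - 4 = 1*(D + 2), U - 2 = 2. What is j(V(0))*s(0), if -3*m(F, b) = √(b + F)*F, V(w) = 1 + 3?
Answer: 80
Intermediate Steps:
V(w) = 4
U = 4 (U = 2 + 2 = 4)
j(D) = 6 + D (j(D) = 4 + 1*(D + 2) = 4 + 1*(2 + D) = 4 + (2 + D) = 6 + D)
m(F, b) = -F*√(F + b)/3 (m(F, b) = -√(b + F)*F/3 = -√(F + b)*F/3 = -F*√(F + b)/3)
s(B) = 8 - B + B*√(4 + 2*B)/3 (s(B) = 8 - (B - B*√(B + (4 + B))/3) = 8 - (B - B*√(4 + 2*B)/3) = 8 + (-B + B*√(4 + 2*B)/3) = 8 - B + B*√(4 + 2*B)/3)
j(V(0))*s(0) = (6 + 4)*(8 - 1*0 + (⅓)*0*√(4 + 2*0)) = 10*(8 + 0 + (⅓)*0*√(4 + 0)) = 10*(8 + 0 + (⅓)*0*√4) = 10*(8 + 0 + (⅓)*0*2) = 10*(8 + 0 + 0) = 10*8 = 80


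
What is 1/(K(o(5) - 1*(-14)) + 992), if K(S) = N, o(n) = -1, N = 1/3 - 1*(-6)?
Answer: 3/2995 ≈ 0.0010017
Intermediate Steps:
N = 19/3 (N = 1/3 + 6 = 19/3 ≈ 6.3333)
K(S) = 19/3
1/(K(o(5) - 1*(-14)) + 992) = 1/(19/3 + 992) = 1/(2995/3) = 3/2995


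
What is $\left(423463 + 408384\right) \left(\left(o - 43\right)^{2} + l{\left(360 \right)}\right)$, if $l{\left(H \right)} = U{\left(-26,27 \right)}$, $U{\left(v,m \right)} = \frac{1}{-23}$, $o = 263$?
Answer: $\frac{926011248553}{23} \approx 4.0261 \cdot 10^{10}$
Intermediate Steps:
$U{\left(v,m \right)} = - \frac{1}{23}$
$l{\left(H \right)} = - \frac{1}{23}$
$\left(423463 + 408384\right) \left(\left(o - 43\right)^{2} + l{\left(360 \right)}\right) = \left(423463 + 408384\right) \left(\left(263 - 43\right)^{2} - \frac{1}{23}\right) = 831847 \left(\left(263 - 43\right)^{2} - \frac{1}{23}\right) = 831847 \left(220^{2} - \frac{1}{23}\right) = 831847 \left(48400 - \frac{1}{23}\right) = 831847 \cdot \frac{1113199}{23} = \frac{926011248553}{23}$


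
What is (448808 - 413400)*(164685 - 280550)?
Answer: -4102547920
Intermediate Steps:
(448808 - 413400)*(164685 - 280550) = 35408*(-115865) = -4102547920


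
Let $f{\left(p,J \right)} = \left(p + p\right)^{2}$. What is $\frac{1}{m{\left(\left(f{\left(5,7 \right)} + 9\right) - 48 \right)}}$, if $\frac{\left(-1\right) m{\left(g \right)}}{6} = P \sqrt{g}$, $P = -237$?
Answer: $\frac{\sqrt{61}}{86742} \approx 9.004 \cdot 10^{-5}$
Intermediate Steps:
$f{\left(p,J \right)} = 4 p^{2}$ ($f{\left(p,J \right)} = \left(2 p\right)^{2} = 4 p^{2}$)
$m{\left(g \right)} = 1422 \sqrt{g}$ ($m{\left(g \right)} = - 6 \left(- 237 \sqrt{g}\right) = 1422 \sqrt{g}$)
$\frac{1}{m{\left(\left(f{\left(5,7 \right)} + 9\right) - 48 \right)}} = \frac{1}{1422 \sqrt{\left(4 \cdot 5^{2} + 9\right) - 48}} = \frac{1}{1422 \sqrt{\left(4 \cdot 25 + 9\right) - 48}} = \frac{1}{1422 \sqrt{\left(100 + 9\right) - 48}} = \frac{1}{1422 \sqrt{109 - 48}} = \frac{1}{1422 \sqrt{61}} = \frac{\sqrt{61}}{86742}$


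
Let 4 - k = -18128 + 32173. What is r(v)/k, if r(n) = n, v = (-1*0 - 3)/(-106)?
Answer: -3/1488346 ≈ -2.0157e-6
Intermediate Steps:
k = -14041 (k = 4 - (-18128 + 32173) = 4 - 1*14045 = 4 - 14045 = -14041)
v = 3/106 (v = (0 - 3)*(-1/106) = -3*(-1/106) = 3/106 ≈ 0.028302)
r(v)/k = (3/106)/(-14041) = (3/106)*(-1/14041) = -3/1488346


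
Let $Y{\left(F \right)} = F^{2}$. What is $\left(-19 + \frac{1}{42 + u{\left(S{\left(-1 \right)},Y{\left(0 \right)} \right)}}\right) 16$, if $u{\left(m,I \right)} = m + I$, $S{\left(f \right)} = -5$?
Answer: $- \frac{11232}{37} \approx -303.57$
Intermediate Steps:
$u{\left(m,I \right)} = I + m$
$\left(-19 + \frac{1}{42 + u{\left(S{\left(-1 \right)},Y{\left(0 \right)} \right)}}\right) 16 = \left(-19 + \frac{1}{42 - \left(5 - 0^{2}\right)}\right) 16 = \left(-19 + \frac{1}{42 + \left(0 - 5\right)}\right) 16 = \left(-19 + \frac{1}{42 - 5}\right) 16 = \left(-19 + \frac{1}{37}\right) 16 = \left(- \frac{702}{37}\right) 16 = - \frac{11232}{37}$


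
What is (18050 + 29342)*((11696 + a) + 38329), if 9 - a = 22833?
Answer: 1289109792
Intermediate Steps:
a = -22824 (a = 9 - 1*22833 = 9 - 22833 = -22824)
(18050 + 29342)*((11696 + a) + 38329) = (18050 + 29342)*((11696 - 22824) + 38329) = 47392*(-11128 + 38329) = 47392*27201 = 1289109792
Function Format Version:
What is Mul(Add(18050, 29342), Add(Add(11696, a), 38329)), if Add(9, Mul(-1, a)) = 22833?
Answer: 1289109792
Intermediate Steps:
a = -22824 (a = Add(9, Mul(-1, 22833)) = Add(9, -22833) = -22824)
Mul(Add(18050, 29342), Add(Add(11696, a), 38329)) = Mul(Add(18050, 29342), Add(Add(11696, -22824), 38329)) = Mul(47392, Add(-11128, 38329)) = Mul(47392, 27201) = 1289109792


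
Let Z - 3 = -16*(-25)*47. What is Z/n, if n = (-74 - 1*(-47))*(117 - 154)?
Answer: 18803/999 ≈ 18.822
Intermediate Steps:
Z = 18803 (Z = 3 - 16*(-25)*47 = 3 + 400*47 = 3 + 18800 = 18803)
n = 999 (n = (-74 + 47)*(-37) = -27*(-37) = 999)
Z/n = 18803/999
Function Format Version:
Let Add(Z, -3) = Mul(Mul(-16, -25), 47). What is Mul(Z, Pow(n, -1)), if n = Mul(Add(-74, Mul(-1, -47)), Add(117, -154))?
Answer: Rational(18803, 999) ≈ 18.822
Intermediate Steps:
Z = 18803 (Z = Add(3, Mul(Mul(-16, -25), 47)) = Add(3, Mul(400, 47)) = Add(3, 18800) = 18803)
n = 999 (n = Mul(Add(-74, 47), -37) = Mul(-27, -37) = 999)
Mul(Z, Pow(n, -1)) = Mul(18803, Pow(999, -1)) = Mul(18803, Rational(1, 999)) = Rational(18803, 999)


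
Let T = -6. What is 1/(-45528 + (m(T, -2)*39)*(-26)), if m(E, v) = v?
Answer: -1/43500 ≈ -2.2989e-5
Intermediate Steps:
1/(-45528 + (m(T, -2)*39)*(-26)) = 1/(-45528 - 2*39*(-26)) = 1/(-45528 - 78*(-26)) = 1/(-45528 + 2028) = 1/(-43500) = -1/43500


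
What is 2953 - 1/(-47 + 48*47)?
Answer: 6523176/2209 ≈ 2953.0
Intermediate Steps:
2953 - 1/(-47 + 48*47) = 2953 - 1/(-47 + 2256) = 2953 - 1/2209 = 6523176/2209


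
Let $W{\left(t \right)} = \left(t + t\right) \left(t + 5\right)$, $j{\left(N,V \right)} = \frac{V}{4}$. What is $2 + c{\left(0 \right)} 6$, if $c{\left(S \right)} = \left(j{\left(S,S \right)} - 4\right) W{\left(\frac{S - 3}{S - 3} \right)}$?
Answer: $-286$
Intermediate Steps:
$j{\left(N,V \right)} = \frac{V}{4}$ ($j{\left(N,V \right)} = V \frac{1}{4} = \frac{V}{4}$)
$W{\left(t \right)} = 2 t \left(5 + t\right)$
$c{\left(S \right)} = -48 + 3 S$ ($c{\left(S \right)} = \left(\frac{S}{4} - 4\right) 2 \frac{S - 3}{S - 3} \left(5 + \frac{S - 3}{S - 3}\right) = \left(-4 + \frac{S}{4}\right) 2 \frac{-3 + S}{-3 + S} \left(5 + \frac{-3 + S}{-3 + S}\right) = \left(-4 + \frac{S}{4}\right) 2 \cdot 1 \left(5 + 1\right) = \left(-4 + \frac{S}{4}\right) 2 \cdot 1 \cdot 6 = \left(-4 + \frac{S}{4}\right) 12 = -48 + 3 S$)
$2 + c{\left(0 \right)} 6 = 2 + \left(-48 + 3 \cdot 0\right) 6 = 2 + \left(-48 + 0\right) 6 = 2 - 288 = -286$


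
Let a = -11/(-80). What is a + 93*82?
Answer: 610091/80 ≈ 7626.1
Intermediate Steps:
a = 11/80 (a = -11*(-1/80) = 11/80 ≈ 0.13750)
a + 93*82 = 11/80 + 93*82 = 11/80 + 7626 = 610091/80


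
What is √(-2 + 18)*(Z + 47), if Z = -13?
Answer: 136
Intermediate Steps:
√(-2 + 18)*(Z + 47) = √(-2 + 18)*(-13 + 47) = √16*34 = 4*34 = 136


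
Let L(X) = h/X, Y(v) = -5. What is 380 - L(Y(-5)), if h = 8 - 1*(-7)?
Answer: 383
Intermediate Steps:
h = 15 (h = 8 + 7 = 15)
L(X) = 15/X
380 - L(Y(-5)) = 380 - 15/(-5) = 380 - 15*(-1)/5 = 380 - 1*(-3) = 380 + 3 = 383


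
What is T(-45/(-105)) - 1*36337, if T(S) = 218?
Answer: -36119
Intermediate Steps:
T(-45/(-105)) - 1*36337 = 218 - 1*36337 = 218 - 36337 = -36119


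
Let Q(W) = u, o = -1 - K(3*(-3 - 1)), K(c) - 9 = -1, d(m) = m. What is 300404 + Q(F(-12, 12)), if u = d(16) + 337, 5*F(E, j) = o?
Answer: 300757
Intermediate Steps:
K(c) = 8 (K(c) = 9 - 1 = 8)
o = -9 (o = -1 - 1*8 = -1 - 8 = -9)
F(E, j) = -9/5 (F(E, j) = (1/5)*(-9) = -9/5)
u = 353 (u = 16 + 337 = 353)
Q(W) = 353
300404 + Q(F(-12, 12)) = 300404 + 353 = 300757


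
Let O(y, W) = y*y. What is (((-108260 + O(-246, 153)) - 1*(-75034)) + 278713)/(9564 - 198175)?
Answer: -306003/188611 ≈ -1.6224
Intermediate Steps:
O(y, W) = y²
(((-108260 + O(-246, 153)) - 1*(-75034)) + 278713)/(9564 - 198175) = (((-108260 + (-246)²) - 1*(-75034)) + 278713)/(9564 - 198175) = (((-108260 + 60516) + 75034) + 278713)/(-188611) = ((-47744 + 75034) + 278713)*(-1/188611) = (27290 + 278713)*(-1/188611) = 306003*(-1/188611) = -306003/188611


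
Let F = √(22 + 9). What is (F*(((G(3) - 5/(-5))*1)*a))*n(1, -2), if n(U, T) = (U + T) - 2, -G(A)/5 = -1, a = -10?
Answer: 180*√31 ≈ 1002.2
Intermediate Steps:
G(A) = 5 (G(A) = -5*(-1) = 5)
n(U, T) = -2 + T + U (n(U, T) = (T + U) - 2 = -2 + T + U)
F = √31 ≈ 5.5678
(F*(((G(3) - 5/(-5))*1)*a))*n(1, -2) = (√31*(((5 - 5/(-5))*1)*(-10)))*(-2 - 2 + 1) = (√31*(((5 - 5*(-⅕))*1)*(-10)))*(-3) = (√31*(((5 + 1)*1)*(-10)))*(-3) = (√31*((6*1)*(-10)))*(-3) = (√31*(6*(-10)))*(-3) = (√31*(-60))*(-3) = -60*√31*(-3) = 180*√31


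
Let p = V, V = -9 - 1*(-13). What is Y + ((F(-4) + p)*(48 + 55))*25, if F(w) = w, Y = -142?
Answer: -142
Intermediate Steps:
V = 4 (V = -9 + 13 = 4)
p = 4
Y + ((F(-4) + p)*(48 + 55))*25 = -142 + ((-4 + 4)*(48 + 55))*25 = -142 + (0*103)*25 = -142 + 0*25 = -142 + 0 = -142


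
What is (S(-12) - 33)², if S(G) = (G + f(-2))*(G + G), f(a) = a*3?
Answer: 159201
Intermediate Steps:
f(a) = 3*a
S(G) = 2*G*(-6 + G) (S(G) = (G + 3*(-2))*(G + G) = (G - 6)*(2*G) = (-6 + G)*(2*G) = 2*G*(-6 + G))
(S(-12) - 33)² = (2*(-12)*(-6 - 12) - 33)² = (2*(-12)*(-18) - 33)² = (432 - 33)² = 399² = 159201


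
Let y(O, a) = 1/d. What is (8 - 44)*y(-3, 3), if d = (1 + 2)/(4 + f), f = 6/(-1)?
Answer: 24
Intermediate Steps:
f = -6 (f = 6*(-1) = -6)
d = -3/2 (d = (1 + 2)/(4 - 6) = 3/(-2) = 3*(-½) = -3/2 ≈ -1.5000)
y(O, a) = -⅔ (y(O, a) = 1/(-3/2) = -⅔)
(8 - 44)*y(-3, 3) = (8 - 44)*(-⅔) = -36*(-⅔) = 24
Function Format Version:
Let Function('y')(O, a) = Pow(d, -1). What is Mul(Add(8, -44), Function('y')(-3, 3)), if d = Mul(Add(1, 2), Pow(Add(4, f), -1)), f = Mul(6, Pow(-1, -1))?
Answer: 24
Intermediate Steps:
f = -6 (f = Mul(6, -1) = -6)
d = Rational(-3, 2) (d = Mul(Add(1, 2), Pow(Add(4, -6), -1)) = Mul(3, Pow(-2, -1)) = Mul(3, Rational(-1, 2)) = Rational(-3, 2) ≈ -1.5000)
Function('y')(O, a) = Rational(-2, 3) (Function('y')(O, a) = Pow(Rational(-3, 2), -1) = Rational(-2, 3))
Mul(Add(8, -44), Function('y')(-3, 3)) = Mul(Add(8, -44), Rational(-2, 3)) = Mul(-36, Rational(-2, 3)) = 24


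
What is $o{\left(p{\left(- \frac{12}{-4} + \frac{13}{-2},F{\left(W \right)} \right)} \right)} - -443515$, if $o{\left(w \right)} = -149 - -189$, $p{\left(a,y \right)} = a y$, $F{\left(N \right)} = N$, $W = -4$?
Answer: $443555$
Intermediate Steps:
$o{\left(w \right)} = 40$ ($o{\left(w \right)} = -149 + 189 = 40$)
$o{\left(p{\left(- \frac{12}{-4} + \frac{13}{-2},F{\left(W \right)} \right)} \right)} - -443515 = 40 - -443515 = 40 + 443515 = 443555$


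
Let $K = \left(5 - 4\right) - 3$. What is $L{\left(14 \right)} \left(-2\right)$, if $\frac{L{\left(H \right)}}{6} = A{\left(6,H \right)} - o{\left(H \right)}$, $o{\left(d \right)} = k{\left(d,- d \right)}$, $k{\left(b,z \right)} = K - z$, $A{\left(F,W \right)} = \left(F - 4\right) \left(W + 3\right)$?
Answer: $-264$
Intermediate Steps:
$K = -2$ ($K = 1 - 3 = -2$)
$A{\left(F,W \right)} = \left(-4 + F\right) \left(3 + W\right)$
$k{\left(b,z \right)} = -2 - z$
$o{\left(d \right)} = -2 + d$ ($o{\left(d \right)} = -2 - - d = -2 + d$)
$L{\left(H \right)} = 48 + 6 H$ ($L{\left(H \right)} = 6 \left(\left(-12 - 4 H + 3 \cdot 6 + 6 H\right) - \left(-2 + H\right)\right) = 6 \left(\left(-12 - 4 H + 18 + 6 H\right) - \left(-2 + H\right)\right) = 6 \left(\left(6 + 2 H\right) - \left(-2 + H\right)\right) = 6 \left(8 + H\right) = 48 + 6 H$)
$L{\left(14 \right)} \left(-2\right) = \left(48 + 6 \cdot 14\right) \left(-2\right) = \left(48 + 84\right) \left(-2\right) = 132 \left(-2\right) = -264$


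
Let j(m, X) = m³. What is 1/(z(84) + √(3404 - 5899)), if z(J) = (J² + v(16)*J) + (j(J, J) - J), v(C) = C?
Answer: 120204/72245008579 - I*√2495/361225042895 ≈ 1.6638e-6 - 1.3828e-10*I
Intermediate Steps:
z(J) = J² + J³ + 15*J (z(J) = (J² + 16*J) + (J³ - J) = J² + J³ + 15*J)
1/(z(84) + √(3404 - 5899)) = 1/(84*(15 + 84 + 84²) + √(3404 - 5899)) = 1/(84*(15 + 84 + 7056) + √(-2495)) = 1/(84*7155 + I*√2495) = 1/(601020 + I*√2495)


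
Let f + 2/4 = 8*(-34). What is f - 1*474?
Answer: -1493/2 ≈ -746.50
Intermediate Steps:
f = -545/2 (f = -½ + 8*(-34) = -½ - 272 = -545/2 ≈ -272.50)
f - 1*474 = -545/2 - 1*474 = -545/2 - 474 = -1493/2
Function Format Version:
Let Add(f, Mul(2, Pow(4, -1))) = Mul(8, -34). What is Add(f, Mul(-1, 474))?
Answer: Rational(-1493, 2) ≈ -746.50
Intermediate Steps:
f = Rational(-545, 2) (f = Add(Rational(-1, 2), Mul(8, -34)) = Add(Rational(-1, 2), -272) = Rational(-545, 2) ≈ -272.50)
Add(f, Mul(-1, 474)) = Add(Rational(-545, 2), Mul(-1, 474)) = Add(Rational(-545, 2), -474) = Rational(-1493, 2)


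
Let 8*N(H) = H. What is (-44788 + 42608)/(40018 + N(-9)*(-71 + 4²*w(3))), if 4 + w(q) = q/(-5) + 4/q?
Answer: -87200/1606267 ≈ -0.054287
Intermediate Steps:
N(H) = H/8
w(q) = -4 + 4/q - q/5 (w(q) = -4 + (q/(-5) + 4/q) = -4 + (q*(-⅕) + 4/q) = -4 + (-q/5 + 4/q) = -4 + (4/q - q/5) = -4 + 4/q - q/5)
(-44788 + 42608)/(40018 + N(-9)*(-71 + 4²*w(3))) = (-44788 + 42608)/(40018 + ((⅛)*(-9))*(-71 + 4²*(-4 + 4/3 - ⅕*3))) = -2180/(40018 - 9*(-71 + 16*(-4 + 4*(⅓) - ⅗))/8) = -2180/(40018 - 9*(-71 + 16*(-4 + 4/3 - ⅗))/8) = -2180/(40018 - 9*(-71 + 16*(-49/15))/8) = -2180/(40018 - 9*(-71 - 784/15)/8) = -2180/(40018 - 9/8*(-1849/15)) = -2180/(40018 + 5547/40) = -2180/1606267/40 = -2180*40/1606267 = -87200/1606267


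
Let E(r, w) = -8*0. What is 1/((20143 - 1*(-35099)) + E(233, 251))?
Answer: 1/55242 ≈ 1.8102e-5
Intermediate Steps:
E(r, w) = 0
1/((20143 - 1*(-35099)) + E(233, 251)) = 1/((20143 - 1*(-35099)) + 0) = 1/((20143 + 35099) + 0) = 1/(55242 + 0) = 1/55242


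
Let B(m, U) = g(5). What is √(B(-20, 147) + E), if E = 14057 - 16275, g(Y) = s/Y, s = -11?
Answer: I*√55505/5 ≈ 47.119*I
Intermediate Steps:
g(Y) = -11/Y
B(m, U) = -11/5
E = -2218
√(B(-20, 147) + E) = √(-11/5 - 2218) = √(-11101/5) = I*√55505/5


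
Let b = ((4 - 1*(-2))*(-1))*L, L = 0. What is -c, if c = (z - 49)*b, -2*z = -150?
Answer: 0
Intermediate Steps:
z = 75 (z = -½*(-150) = 75)
b = 0 (b = ((4 - 1*(-2))*(-1))*0 = ((4 + 2)*(-1))*0 = (6*(-1))*0 = -6*0 = 0)
c = 0 (c = (75 - 49)*0 = 26*0 = 0)
-c = -1*0 = 0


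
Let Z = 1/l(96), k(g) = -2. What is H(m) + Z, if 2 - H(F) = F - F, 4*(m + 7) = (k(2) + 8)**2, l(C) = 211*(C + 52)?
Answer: 62457/31228 ≈ 2.0000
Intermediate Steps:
l(C) = 10972 + 211*C (l(C) = 211*(52 + C) = 10972 + 211*C)
m = 2 (m = -7 + (-2 + 8)**2/4 = -7 + (1/4)*6**2 = -7 + (1/4)*36 = -7 + 9 = 2)
Z = 1/31228 (Z = 1/(10972 + 211*96) = 1/(10972 + 20256) = 1/31228 ≈ 3.2023e-5)
H(F) = 2 (H(F) = 2 - (F - F) = 2 - 1*0 = 2 + 0 = 2)
H(m) + Z = 2 + 1/31228 = 62457/31228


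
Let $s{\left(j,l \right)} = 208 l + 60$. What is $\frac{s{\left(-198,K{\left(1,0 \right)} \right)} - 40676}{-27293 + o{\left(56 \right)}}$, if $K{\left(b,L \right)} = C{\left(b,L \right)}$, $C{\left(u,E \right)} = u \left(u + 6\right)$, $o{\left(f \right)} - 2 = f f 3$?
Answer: $\frac{39160}{17883} \approx 2.1898$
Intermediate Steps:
$o{\left(f \right)} = 2 + 3 f^{2}$ ($o{\left(f \right)} = 2 + f f 3 = 2 + f^{2} \cdot 3 = 2 + 3 f^{2}$)
$C{\left(u,E \right)} = u \left(6 + u\right)$
$K{\left(b,L \right)} = b \left(6 + b\right)$
$s{\left(j,l \right)} = 60 + 208 l$
$\frac{s{\left(-198,K{\left(1,0 \right)} \right)} - 40676}{-27293 + o{\left(56 \right)}} = \frac{\left(60 + 208 \cdot 1 \left(6 + 1\right)\right) - 40676}{-27293 + \left(2 + 3 \cdot 56^{2}\right)} = \frac{\left(60 + 208 \cdot 1 \cdot 7\right) - 40676}{-27293 + \left(2 + 3 \cdot 3136\right)} = \frac{\left(60 + 208 \cdot 7\right) - 40676}{-27293 + \left(2 + 9408\right)} = \frac{\left(60 + 1456\right) - 40676}{-27293 + 9410} = \frac{1516 - 40676}{-17883} = \left(-39160\right) \left(- \frac{1}{17883}\right) = \frac{39160}{17883}$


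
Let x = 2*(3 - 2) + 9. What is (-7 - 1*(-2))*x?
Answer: -55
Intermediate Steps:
x = 11 (x = 2*1 + 9 = 2 + 9 = 11)
(-7 - 1*(-2))*x = (-7 - 1*(-2))*11 = (-7 + 2)*11 = -5*11 = -55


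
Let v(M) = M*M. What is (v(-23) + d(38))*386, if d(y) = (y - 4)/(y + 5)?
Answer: 8793466/43 ≈ 2.0450e+5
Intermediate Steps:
v(M) = M²
d(y) = (-4 + y)/(5 + y)
(v(-23) + d(38))*386 = ((-23)² + (-4 + 38)/(5 + 38))*386 = (529 + 34/43)*386 = (22781/43)*386 = 8793466/43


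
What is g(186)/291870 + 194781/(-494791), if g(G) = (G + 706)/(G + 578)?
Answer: -10858379181377/27583197991470 ≈ -0.39366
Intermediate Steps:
g(G) = (706 + G)/(578 + G)
g(186)/291870 + 194781/(-494791) = ((706 + 186)/(578 + 186))/291870 + 194781/(-494791) = (892/764)*(1/291870) + 194781*(-1/494791) = ((1/764)*892)*(1/291870) - 194781/494791 = (223/191)*(1/291870) - 194781/494791 = 223/55747170 - 194781/494791 = -10858379181377/27583197991470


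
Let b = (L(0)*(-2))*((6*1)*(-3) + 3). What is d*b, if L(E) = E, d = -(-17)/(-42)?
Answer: 0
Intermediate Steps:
d = -17/42 (d = -(-17)*(-1)/42 = -1*17/42 = -17/42 ≈ -0.40476)
b = 0 (b = (0*(-2))*((6*1)*(-3) + 3) = 0*(6*(-3) + 3) = 0*(-18 + 3) = 0*(-15) = 0)
d*b = -17/42*0 = 0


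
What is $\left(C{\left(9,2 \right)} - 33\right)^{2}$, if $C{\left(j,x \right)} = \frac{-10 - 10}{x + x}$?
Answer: $1444$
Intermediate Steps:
$C{\left(j,x \right)} = - \frac{10}{x}$ ($C{\left(j,x \right)} = - \frac{20}{2 x} = - 20 \frac{1}{2 x} = - \frac{10}{x}$)
$\left(C{\left(9,2 \right)} - 33\right)^{2} = \left(- \frac{10}{2} - 33\right)^{2} = \left(\left(-10\right) \frac{1}{2} - 33\right)^{2} = \left(-5 - 33\right)^{2} = \left(-38\right)^{2} = 1444$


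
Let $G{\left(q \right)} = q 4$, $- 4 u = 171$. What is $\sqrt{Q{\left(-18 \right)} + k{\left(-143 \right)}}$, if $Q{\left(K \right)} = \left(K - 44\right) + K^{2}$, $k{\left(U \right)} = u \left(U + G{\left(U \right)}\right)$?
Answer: $\frac{\sqrt{123313}}{2} \approx 175.58$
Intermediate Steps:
$u = - \frac{171}{4}$ ($u = \left(- \frac{1}{4}\right) 171 = - \frac{171}{4} \approx -42.75$)
$G{\left(q \right)} = 4 q$
$k{\left(U \right)} = - \frac{855 U}{4}$ ($k{\left(U \right)} = - \frac{171 \left(U + 4 U\right)}{4} = - \frac{171 \cdot 5 U}{4} = - \frac{855 U}{4}$)
$Q{\left(K \right)} = -44 + K + K^{2}$ ($Q{\left(K \right)} = \left(-44 + K\right) + K^{2} = -44 + K + K^{2}$)
$\sqrt{Q{\left(-18 \right)} + k{\left(-143 \right)}} = \sqrt{\left(-44 - 18 + \left(-18\right)^{2}\right) - - \frac{122265}{4}} = \sqrt{\left(-44 - 18 + 324\right) + \frac{122265}{4}} = \sqrt{262 + \frac{122265}{4}} = \sqrt{\frac{123313}{4}} = \frac{\sqrt{123313}}{2}$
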